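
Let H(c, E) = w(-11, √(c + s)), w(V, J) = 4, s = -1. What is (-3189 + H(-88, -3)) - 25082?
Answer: -28267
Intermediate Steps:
H(c, E) = 4
(-3189 + H(-88, -3)) - 25082 = (-3189 + 4) - 25082 = -3185 - 25082 = -28267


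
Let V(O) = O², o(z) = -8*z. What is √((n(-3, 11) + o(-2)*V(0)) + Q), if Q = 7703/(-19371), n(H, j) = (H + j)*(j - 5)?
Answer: √17862095955/19371 ≈ 6.8994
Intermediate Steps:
n(H, j) = (-5 + j)*(H + j) (n(H, j) = (H + j)*(-5 + j) = (-5 + j)*(H + j))
Q = -7703/19371 (Q = 7703*(-1/19371) = -7703/19371 ≈ -0.39766)
√((n(-3, 11) + o(-2)*V(0)) + Q) = √(((11² - 5*(-3) - 5*11 - 3*11) - 8*(-2)*0²) - 7703/19371) = √(((121 + 15 - 55 - 33) + 16*0) - 7703/19371) = √((48 + 0) - 7703/19371) = √(48 - 7703/19371) = √(922105/19371) = √17862095955/19371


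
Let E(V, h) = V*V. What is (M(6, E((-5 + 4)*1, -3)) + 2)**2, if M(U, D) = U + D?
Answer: 81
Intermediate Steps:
E(V, h) = V**2
M(U, D) = D + U
(M(6, E((-5 + 4)*1, -3)) + 2)**2 = ((((-5 + 4)*1)**2 + 6) + 2)**2 = (((-1*1)**2 + 6) + 2)**2 = (((-1)**2 + 6) + 2)**2 = ((1 + 6) + 2)**2 = (7 + 2)**2 = 9**2 = 81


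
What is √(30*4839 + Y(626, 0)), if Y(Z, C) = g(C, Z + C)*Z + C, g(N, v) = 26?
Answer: √161446 ≈ 401.80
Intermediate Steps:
Y(Z, C) = C + 26*Z (Y(Z, C) = 26*Z + C = C + 26*Z)
√(30*4839 + Y(626, 0)) = √(30*4839 + (0 + 26*626)) = √(145170 + (0 + 16276)) = √(145170 + 16276) = √161446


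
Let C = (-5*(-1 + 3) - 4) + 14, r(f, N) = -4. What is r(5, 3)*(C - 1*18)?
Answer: 72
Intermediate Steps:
C = 0 (C = (-5*2 - 4) + 14 = (-10 - 4) + 14 = -14 + 14 = 0)
r(5, 3)*(C - 1*18) = -4*(0 - 1*18) = -4*(0 - 18) = -4*(-18) = 72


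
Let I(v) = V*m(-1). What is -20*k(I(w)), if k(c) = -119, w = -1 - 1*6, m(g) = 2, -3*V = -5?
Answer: 2380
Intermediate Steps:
V = 5/3 (V = -⅓*(-5) = 5/3 ≈ 1.6667)
w = -7 (w = -1 - 6 = -7)
I(v) = 10/3 (I(v) = (5/3)*2 = 10/3)
-20*k(I(w)) = -20*(-119) = 2380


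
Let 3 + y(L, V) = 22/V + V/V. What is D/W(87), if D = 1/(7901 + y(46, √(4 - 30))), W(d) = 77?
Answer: 102687/62456613835 + I*√26/5677873985 ≈ 1.6441e-6 + 8.9805e-10*I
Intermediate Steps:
y(L, V) = -2 + 22/V (y(L, V) = -3 + (22/V + V/V) = -3 + (22/V + 1) = -3 + (1 + 22/V) = -2 + 22/V)
D = 1/(7899 - 11*I*√26/13) (D = 1/(7901 + (-2 + 22/(√(4 - 30)))) = 1/(7901 + (-2 + 22/(√(-26)))) = 1/(7901 + (-2 + 22/((I*√26)))) = 1/(7901 + (-2 + 22*(-I*√26/26))) = 1/(7901 + (-2 - 11*I*√26/13)) = 1/(7899 - 11*I*√26/13) ≈ 0.0001266 + 6.92e-8*I)
D/W(87) = (102687/811124855 + 11*I*√26/811124855)/77 = (102687/811124855 + 11*I*√26/811124855)*(1/77) = 102687/62456613835 + I*√26/5677873985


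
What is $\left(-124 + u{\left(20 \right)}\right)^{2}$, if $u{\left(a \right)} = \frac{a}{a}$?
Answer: $15129$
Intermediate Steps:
$u{\left(a \right)} = 1$
$\left(-124 + u{\left(20 \right)}\right)^{2} = \left(-124 + 1\right)^{2} = \left(-123\right)^{2} = 15129$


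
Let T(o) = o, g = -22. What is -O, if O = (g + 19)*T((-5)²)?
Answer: 75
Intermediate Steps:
O = -75 (O = (-22 + 19)*(-5)² = -3*25 = -75)
-O = -1*(-75) = 75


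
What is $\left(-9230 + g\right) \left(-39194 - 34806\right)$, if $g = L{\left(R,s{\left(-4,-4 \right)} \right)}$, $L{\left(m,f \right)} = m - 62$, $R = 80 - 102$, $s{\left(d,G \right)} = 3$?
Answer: $689236000$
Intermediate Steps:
$R = -22$ ($R = 80 - 102 = -22$)
$L{\left(m,f \right)} = -62 + m$ ($L{\left(m,f \right)} = m - 62 = -62 + m$)
$g = -84$ ($g = -62 - 22 = -84$)
$\left(-9230 + g\right) \left(-39194 - 34806\right) = \left(-9230 - 84\right) \left(-39194 - 34806\right) = \left(-9314\right) \left(-74000\right) = 689236000$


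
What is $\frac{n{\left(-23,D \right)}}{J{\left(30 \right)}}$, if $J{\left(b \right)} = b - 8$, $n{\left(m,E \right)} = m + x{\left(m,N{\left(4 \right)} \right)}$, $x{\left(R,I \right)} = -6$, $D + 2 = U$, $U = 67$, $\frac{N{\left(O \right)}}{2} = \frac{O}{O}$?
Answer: $- \frac{29}{22} \approx -1.3182$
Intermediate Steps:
$N{\left(O \right)} = 2$ ($N{\left(O \right)} = 2 \frac{O}{O} = 2 \cdot 1 = 2$)
$D = 65$ ($D = -2 + 67 = 65$)
$n{\left(m,E \right)} = -6 + m$ ($n{\left(m,E \right)} = m - 6 = -6 + m$)
$J{\left(b \right)} = -8 + b$
$\frac{n{\left(-23,D \right)}}{J{\left(30 \right)}} = \frac{-6 - 23}{-8 + 30} = - \frac{29}{22}$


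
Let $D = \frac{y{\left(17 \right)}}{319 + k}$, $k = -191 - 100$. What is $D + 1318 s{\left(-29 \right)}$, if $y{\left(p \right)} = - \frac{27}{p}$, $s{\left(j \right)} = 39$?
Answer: $\frac{24467325}{476} \approx 51402.0$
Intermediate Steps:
$k = -291$ ($k = -191 - 100 = -291$)
$D = - \frac{27}{476}$ ($D = \frac{\left(-27\right) \frac{1}{17}}{319 - 291} = \frac{\left(-27\right) \frac{1}{17}}{28} = \left(- \frac{27}{17}\right) \frac{1}{28} = - \frac{27}{476} \approx -0.056723$)
$D + 1318 s{\left(-29 \right)} = - \frac{27}{476} + 1318 \cdot 39 = - \frac{27}{476} + 51402 = \frac{24467325}{476}$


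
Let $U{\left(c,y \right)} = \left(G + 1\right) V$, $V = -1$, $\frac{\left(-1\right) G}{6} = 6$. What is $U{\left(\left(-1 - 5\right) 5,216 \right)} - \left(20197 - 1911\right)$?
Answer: $-18251$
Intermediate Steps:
$G = -36$ ($G = \left(-6\right) 6 = -36$)
$U{\left(c,y \right)} = 35$ ($U{\left(c,y \right)} = \left(-36 + 1\right) \left(-1\right) = \left(-35\right) \left(-1\right) = 35$)
$U{\left(\left(-1 - 5\right) 5,216 \right)} - \left(20197 - 1911\right) = 35 - \left(20197 - 1911\right) = 35 - 18286 = -18251$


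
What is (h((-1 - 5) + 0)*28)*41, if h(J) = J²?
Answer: 41328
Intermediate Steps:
(h((-1 - 5) + 0)*28)*41 = (((-1 - 5) + 0)²*28)*41 = ((-6 + 0)²*28)*41 = ((-6)²*28)*41 = (36*28)*41 = 1008*41 = 41328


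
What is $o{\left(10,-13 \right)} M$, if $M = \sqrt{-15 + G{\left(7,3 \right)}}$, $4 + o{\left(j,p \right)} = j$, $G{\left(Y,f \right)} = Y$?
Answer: $12 i \sqrt{2} \approx 16.971 i$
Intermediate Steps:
$o{\left(j,p \right)} = -4 + j$
$M = 2 i \sqrt{2}$ ($M = \sqrt{-15 + 7} = \sqrt{-8} = 2 i \sqrt{2} \approx 2.8284 i$)
$o{\left(10,-13 \right)} M = \left(-4 + 10\right) 2 i \sqrt{2} = 6 \cdot 2 i \sqrt{2} = 12 i \sqrt{2}$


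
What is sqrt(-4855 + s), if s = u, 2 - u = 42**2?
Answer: I*sqrt(6617) ≈ 81.345*I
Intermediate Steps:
u = -1762 (u = 2 - 1*42**2 = 2 - 1*1764 = 2 - 1764 = -1762)
s = -1762
sqrt(-4855 + s) = sqrt(-4855 - 1762) = sqrt(-6617) = I*sqrt(6617)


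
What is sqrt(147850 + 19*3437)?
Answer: sqrt(213153) ≈ 461.69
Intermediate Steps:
sqrt(147850 + 19*3437) = sqrt(147850 + 65303) = sqrt(213153)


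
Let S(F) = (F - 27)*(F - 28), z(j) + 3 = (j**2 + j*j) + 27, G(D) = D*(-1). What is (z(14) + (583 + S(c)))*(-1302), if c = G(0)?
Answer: -2285010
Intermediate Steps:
G(D) = -D
c = 0 (c = -1*0 = 0)
z(j) = 24 + 2*j**2 (z(j) = -3 + ((j**2 + j*j) + 27) = -3 + ((j**2 + j**2) + 27) = -3 + (2*j**2 + 27) = -3 + (27 + 2*j**2) = 24 + 2*j**2)
S(F) = (-28 + F)*(-27 + F) (S(F) = (-27 + F)*(-28 + F) = (-28 + F)*(-27 + F))
(z(14) + (583 + S(c)))*(-1302) = ((24 + 2*14**2) + (583 + (756 + 0**2 - 55*0)))*(-1302) = ((24 + 2*196) + (583 + (756 + 0 + 0)))*(-1302) = ((24 + 392) + (583 + 756))*(-1302) = (416 + 1339)*(-1302) = 1755*(-1302) = -2285010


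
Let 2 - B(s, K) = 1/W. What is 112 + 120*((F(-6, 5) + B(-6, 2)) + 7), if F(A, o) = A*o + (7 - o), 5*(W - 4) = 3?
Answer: -50464/23 ≈ -2194.1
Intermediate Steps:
W = 23/5 (W = 4 + (⅕)*3 = 4 + ⅗ = 23/5 ≈ 4.6000)
F(A, o) = 7 - o + A*o
B(s, K) = 41/23 (B(s, K) = 2 - 1/23/5 = 2 - 1*5/23 = 2 - 5/23 = 41/23)
112 + 120*((F(-6, 5) + B(-6, 2)) + 7) = 112 + 120*(((7 - 1*5 - 6*5) + 41/23) + 7) = 112 + 120*(((7 - 5 - 30) + 41/23) + 7) = 112 + 120*((-28 + 41/23) + 7) = 112 + 120*(-603/23 + 7) = 112 + 120*(-442/23) = 112 - 53040/23 = -50464/23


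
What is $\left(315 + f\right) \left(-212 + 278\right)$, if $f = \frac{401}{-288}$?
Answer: $\frac{993509}{48} \approx 20698.0$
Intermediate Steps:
$f = - \frac{401}{288}$ ($f = 401 \left(- \frac{1}{288}\right) = - \frac{401}{288} \approx -1.3924$)
$\left(315 + f\right) \left(-212 + 278\right) = \left(315 - \frac{401}{288}\right) \left(-212 + 278\right) = \frac{90319}{288} \cdot 66 = \frac{993509}{48}$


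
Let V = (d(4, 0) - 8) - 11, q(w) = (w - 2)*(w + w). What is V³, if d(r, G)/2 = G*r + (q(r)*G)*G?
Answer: -6859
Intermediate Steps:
q(w) = 2*w*(-2 + w) (q(w) = (-2 + w)*(2*w) = 2*w*(-2 + w))
d(r, G) = 2*G*r + 4*r*G²*(-2 + r) (d(r, G) = 2*(G*r + ((2*r*(-2 + r))*G)*G) = 2*(G*r + (2*G*r*(-2 + r))*G) = 2*(G*r + 2*r*G²*(-2 + r)) = 2*G*r + 4*r*G²*(-2 + r))
V = -19 (V = (2*0*4*(1 + 2*0*(-2 + 4)) - 8) - 11 = (2*0*4*(1 + 2*0*2) - 8) - 11 = (2*0*4*(1 + 0) - 8) - 11 = (2*0*4*1 - 8) - 11 = (0 - 8) - 11 = -8 - 11 = -19)
V³ = (-19)³ = -6859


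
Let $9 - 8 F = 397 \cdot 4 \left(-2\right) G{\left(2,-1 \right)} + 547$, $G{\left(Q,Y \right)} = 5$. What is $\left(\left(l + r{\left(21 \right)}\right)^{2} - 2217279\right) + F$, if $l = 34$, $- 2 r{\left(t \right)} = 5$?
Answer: $-2214369$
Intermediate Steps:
$r{\left(t \right)} = - \frac{5}{2}$ ($r{\left(t \right)} = \left(- \frac{1}{2}\right) 5 = - \frac{5}{2}$)
$F = \frac{7671}{4}$ ($F = \frac{9}{8} - \frac{397 \cdot 4 \left(-2\right) 5 + 547}{8} = \frac{9}{8} - \frac{397 \left(\left(-8\right) 5\right) + 547}{8} = \frac{9}{8} - \frac{397 \left(-40\right) + 547}{8} = \frac{9}{8} - \frac{-15880 + 547}{8} = \frac{9}{8} - - \frac{15333}{8} = \frac{9}{8} + \frac{15333}{8} = \frac{7671}{4} \approx 1917.8$)
$\left(\left(l + r{\left(21 \right)}\right)^{2} - 2217279\right) + F = \left(\left(34 - \frac{5}{2}\right)^{2} - 2217279\right) + \frac{7671}{4} = \left(\left(\frac{63}{2}\right)^{2} - 2217279\right) + \frac{7671}{4} = \left(\frac{3969}{4} - 2217279\right) + \frac{7671}{4} = - \frac{8865147}{4} + \frac{7671}{4} = -2214369$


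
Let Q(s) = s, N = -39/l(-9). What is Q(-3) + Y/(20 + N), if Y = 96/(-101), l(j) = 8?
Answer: -37431/12221 ≈ -3.0628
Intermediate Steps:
Y = -96/101 (Y = 96*(-1/101) = -96/101 ≈ -0.95049)
N = -39/8 ≈ -4.8750
Q(-3) + Y/(20 + N) = -3 - 96/(101*(20 - 39/8)) = -3 - 96/(101*121/8) = -3 - 96/101*8/121 = -3 - 768/12221 = -37431/12221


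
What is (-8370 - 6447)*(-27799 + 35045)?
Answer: -107363982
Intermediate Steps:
(-8370 - 6447)*(-27799 + 35045) = -14817*7246 = -107363982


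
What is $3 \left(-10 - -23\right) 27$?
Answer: $1053$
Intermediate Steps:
$3 \left(-10 - -23\right) 27 = 3 \left(-10 + 23\right) 27 = 3 \cdot 13 \cdot 27 = 39 \cdot 27 = 1053$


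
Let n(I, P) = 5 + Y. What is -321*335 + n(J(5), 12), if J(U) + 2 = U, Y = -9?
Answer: -107539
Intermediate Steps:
J(U) = -2 + U
n(I, P) = -4 (n(I, P) = 5 - 9 = -4)
-321*335 + n(J(5), 12) = -321*335 - 4 = -107535 - 4 = -107539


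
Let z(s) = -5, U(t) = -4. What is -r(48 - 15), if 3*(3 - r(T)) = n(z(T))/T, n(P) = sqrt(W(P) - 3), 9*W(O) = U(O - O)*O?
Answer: -3 + I*sqrt(7)/297 ≈ -3.0 + 0.0089083*I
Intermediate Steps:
W(O) = -4*O/9 (W(O) = (-4*O)/9 = -4*O/9)
n(P) = sqrt(-3 - 4*P/9) (n(P) = sqrt(-4*P/9 - 3) = sqrt(-3 - 4*P/9))
r(T) = 3 - I*sqrt(7)/(9*T) (r(T) = 3 - sqrt(-27 - 4*(-5))/3/(3*T) = 3 - sqrt(-27 + 20)/3/(3*T) = 3 - sqrt(-7)/3/(3*T) = 3 - (I*sqrt(7))/3/(3*T) = 3 - I*sqrt(7)/3/(3*T) = 3 - I*sqrt(7)/(9*T))
-r(48 - 15) = -(3 - I*sqrt(7)/(9*(48 - 15))) = -(3 - 1/9*I*sqrt(7)/33) = -(3 - 1/9*I*sqrt(7)*1/33) = -(3 - I*sqrt(7)/297) = -3 + I*sqrt(7)/297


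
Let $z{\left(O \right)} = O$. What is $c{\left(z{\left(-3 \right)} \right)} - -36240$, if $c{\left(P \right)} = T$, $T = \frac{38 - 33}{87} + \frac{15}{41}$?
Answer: $\frac{129269590}{3567} \approx 36240.0$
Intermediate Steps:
$T = \frac{1510}{3567}$ ($T = \left(38 - 33\right) \frac{1}{87} + 15 \cdot \frac{1}{41} = 5 \cdot \frac{1}{87} + \frac{15}{41} = \frac{5}{87} + \frac{15}{41} = \frac{1510}{3567} \approx 0.42333$)
$c{\left(P \right)} = \frac{1510}{3567}$
$c{\left(z{\left(-3 \right)} \right)} - -36240 = \frac{1510}{3567} - -36240 = \frac{1510}{3567} + 36240 = \frac{129269590}{3567}$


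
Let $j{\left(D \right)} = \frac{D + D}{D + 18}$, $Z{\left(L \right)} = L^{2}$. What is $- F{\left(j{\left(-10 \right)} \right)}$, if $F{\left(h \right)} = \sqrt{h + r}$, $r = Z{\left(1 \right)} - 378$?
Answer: $- \frac{i \sqrt{1518}}{2} \approx - 19.481 i$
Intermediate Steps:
$r = -377$ ($r = 1^{2} - 378 = 1 - 378 = -377$)
$j{\left(D \right)} = \frac{2 D}{18 + D}$
$F{\left(h \right)} = \sqrt{-377 + h}$ ($F{\left(h \right)} = \sqrt{h - 377} = \sqrt{-377 + h}$)
$- F{\left(j{\left(-10 \right)} \right)} = - \sqrt{-377 + 2 \left(-10\right) \frac{1}{18 - 10}} = - \sqrt{-377 + 2 \left(-10\right) \frac{1}{8}} = - \sqrt{-377 - \frac{5}{2}} = - \sqrt{- \frac{759}{2}} = - \frac{i \sqrt{1518}}{2}$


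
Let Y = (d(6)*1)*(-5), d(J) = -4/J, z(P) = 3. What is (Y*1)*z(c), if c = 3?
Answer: 10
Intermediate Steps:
Y = 10/3 (Y = (-4/6*1)*(-5) = (-4*⅙*1)*(-5) = -⅔*1*(-5) = -⅔*(-5) = 10/3 ≈ 3.3333)
(Y*1)*z(c) = ((10/3)*1)*3 = (10/3)*3 = 10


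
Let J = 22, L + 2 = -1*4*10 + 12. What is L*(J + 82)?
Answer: -3120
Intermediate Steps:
L = -30 (L = -2 + (-1*4*10 + 12) = -2 + (-4*10 + 12) = -2 + (-40 + 12) = -2 - 28 = -30)
L*(J + 82) = -30*(22 + 82) = -30*104 = -3120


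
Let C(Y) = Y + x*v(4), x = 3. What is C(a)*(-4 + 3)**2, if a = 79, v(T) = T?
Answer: 91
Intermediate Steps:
C(Y) = 12 + Y (C(Y) = Y + 3*4 = Y + 12 = 12 + Y)
C(a)*(-4 + 3)**2 = (12 + 79)*(-4 + 3)**2 = 91*(-1)**2 = 91*1 = 91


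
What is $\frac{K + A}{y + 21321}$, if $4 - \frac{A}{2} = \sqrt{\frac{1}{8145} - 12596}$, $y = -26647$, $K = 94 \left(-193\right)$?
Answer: $\frac{9067}{2663} + \frac{i \sqrt{92847949195}}{7230045} \approx 3.4048 + 0.042145 i$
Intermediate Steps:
$K = -18142$
$A = 8 - \frac{2 i \sqrt{92847949195}}{2715}$ ($A = 8 - 2 \sqrt{\frac{1}{8145} - 12596} = 8 - 2 \sqrt{- \frac{102594419}{8145}} = 8 - 2 \frac{i \sqrt{92847949195}}{2715} = 8 - \frac{2 i \sqrt{92847949195}}{2715} \approx 8.0 - 224.46 i$)
$\frac{K + A}{y + 21321} = \frac{-18142 + \left(8 - \frac{2 i \sqrt{92847949195}}{2715}\right)}{-26647 + 21321} = \frac{-18134 - \frac{2 i \sqrt{92847949195}}{2715}}{-5326} = \left(-18134 - \frac{2 i \sqrt{92847949195}}{2715}\right) \left(- \frac{1}{5326}\right) = \frac{9067}{2663} + \frac{i \sqrt{92847949195}}{7230045}$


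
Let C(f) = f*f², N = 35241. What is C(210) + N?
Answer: 9296241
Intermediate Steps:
C(f) = f³
C(210) + N = 210³ + 35241 = 9261000 + 35241 = 9296241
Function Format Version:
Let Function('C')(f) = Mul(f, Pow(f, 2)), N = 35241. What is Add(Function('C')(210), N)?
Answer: 9296241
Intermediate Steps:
Function('C')(f) = Pow(f, 3)
Add(Function('C')(210), N) = Add(Pow(210, 3), 35241) = Add(9261000, 35241) = 9296241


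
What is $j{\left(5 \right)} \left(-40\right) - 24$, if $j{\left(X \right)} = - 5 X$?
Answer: $976$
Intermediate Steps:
$j{\left(5 \right)} \left(-40\right) - 24 = \left(-5\right) 5 \left(-40\right) - 24 = \left(-25\right) \left(-40\right) - 24 = 1000 - 24 = 976$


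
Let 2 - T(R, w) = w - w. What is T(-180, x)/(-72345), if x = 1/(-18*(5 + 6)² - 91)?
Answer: -2/72345 ≈ -2.7645e-5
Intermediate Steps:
x = -1/2269 (x = 1/(-18*11² - 91) = 1/(-18*121 - 91) = 1/(-2178 - 91) = 1/(-2269) = -1/2269 ≈ -0.00044072)
T(R, w) = 2 (T(R, w) = 2 - (w - w) = 2 - 1*0 = 2 + 0 = 2)
T(-180, x)/(-72345) = 2/(-72345) = 2*(-1/72345) = -2/72345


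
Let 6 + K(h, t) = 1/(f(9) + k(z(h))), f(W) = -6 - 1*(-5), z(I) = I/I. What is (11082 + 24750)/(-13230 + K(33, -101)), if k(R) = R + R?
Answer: -35832/13235 ≈ -2.7074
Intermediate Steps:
z(I) = 1
k(R) = 2*R
f(W) = -1 (f(W) = -6 + 5 = -1)
K(h, t) = -5 (K(h, t) = -6 + 1/(-1 + 2*1) = -6 + 1/(-1 + 2) = -6 + 1/1 = -6 + 1 = -5)
(11082 + 24750)/(-13230 + K(33, -101)) = (11082 + 24750)/(-13230 - 5) = 35832/(-13235) = 35832*(-1/13235) = -35832/13235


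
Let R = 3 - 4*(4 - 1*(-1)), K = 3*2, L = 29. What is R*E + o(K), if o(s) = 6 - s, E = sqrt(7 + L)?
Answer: -102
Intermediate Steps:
K = 6
E = 6 (E = sqrt(7 + 29) = sqrt(36) = 6)
R = -17 (R = 3 - 4*(4 + 1) = 3 - 4*5 = 3 - 20 = -17)
R*E + o(K) = -17*6 + (6 - 1*6) = -102 + (6 - 6) = -102 + 0 = -102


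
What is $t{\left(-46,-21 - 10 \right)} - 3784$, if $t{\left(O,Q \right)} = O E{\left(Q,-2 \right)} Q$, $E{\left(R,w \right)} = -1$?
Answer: $-5210$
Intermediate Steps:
$t{\left(O,Q \right)} = - O Q$ ($t{\left(O,Q \right)} = O \left(-1\right) Q = - O Q$)
$t{\left(-46,-21 - 10 \right)} - 3784 = \left(-1\right) \left(-46\right) \left(-21 - 10\right) - 3784 = \left(-1\right) \left(-46\right) \left(-31\right) - 3784 = -1426 - 3784 = -5210$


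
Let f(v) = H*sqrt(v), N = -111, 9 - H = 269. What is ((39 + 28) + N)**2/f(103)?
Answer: -484*sqrt(103)/6695 ≈ -0.73369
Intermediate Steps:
H = -260 (H = 9 - 1*269 = 9 - 269 = -260)
f(v) = -260*sqrt(v)
((39 + 28) + N)**2/f(103) = ((39 + 28) - 111)**2/((-260*sqrt(103))) = (67 - 111)**2*(-sqrt(103)/26780) = (-44)**2*(-sqrt(103)/26780) = 1936*(-sqrt(103)/26780) = -484*sqrt(103)/6695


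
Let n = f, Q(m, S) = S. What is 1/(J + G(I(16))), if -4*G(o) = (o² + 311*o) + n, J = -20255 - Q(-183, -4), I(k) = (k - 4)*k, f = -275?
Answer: -4/177305 ≈ -2.2560e-5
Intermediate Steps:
n = -275
I(k) = k*(-4 + k) (I(k) = (-4 + k)*k = k*(-4 + k))
J = -20251 (J = -20255 - 1*(-4) = -20255 + 4 = -20251)
G(o) = 275/4 - 311*o/4 - o²/4 (G(o) = -((o² + 311*o) - 275)/4 = -(-275 + o² + 311*o)/4 = 275/4 - 311*o/4 - o²/4)
1/(J + G(I(16))) = 1/(-20251 + (275/4 - 1244*(-4 + 16) - 256*(-4 + 16)²/4)) = 1/(-20251 + (275/4 - 1244*12 - (16*12)²/4)) = 1/(-20251 + (275/4 - 311/4*192 - ¼*192²)) = 1/(-20251 + (275/4 - 14928 - ¼*36864)) = 1/(-20251 + (275/4 - 14928 - 9216)) = 1/(-20251 - 96301/4) = 1/(-177305/4) = -4/177305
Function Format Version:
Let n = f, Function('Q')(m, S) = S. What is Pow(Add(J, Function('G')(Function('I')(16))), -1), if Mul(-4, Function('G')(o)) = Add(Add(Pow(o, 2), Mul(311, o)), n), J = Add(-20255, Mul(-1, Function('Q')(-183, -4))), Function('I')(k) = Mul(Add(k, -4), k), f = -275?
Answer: Rational(-4, 177305) ≈ -2.2560e-5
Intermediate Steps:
n = -275
Function('I')(k) = Mul(k, Add(-4, k)) (Function('I')(k) = Mul(Add(-4, k), k) = Mul(k, Add(-4, k)))
J = -20251 (J = Add(-20255, Mul(-1, -4)) = Add(-20255, 4) = -20251)
Function('G')(o) = Add(Rational(275, 4), Mul(Rational(-311, 4), o), Mul(Rational(-1, 4), Pow(o, 2))) (Function('G')(o) = Mul(Rational(-1, 4), Add(Add(Pow(o, 2), Mul(311, o)), -275)) = Mul(Rational(-1, 4), Add(-275, Pow(o, 2), Mul(311, o))) = Add(Rational(275, 4), Mul(Rational(-311, 4), o), Mul(Rational(-1, 4), Pow(o, 2))))
Pow(Add(J, Function('G')(Function('I')(16))), -1) = Pow(Add(-20251, Add(Rational(275, 4), Mul(Rational(-311, 4), Mul(16, Add(-4, 16))), Mul(Rational(-1, 4), Pow(Mul(16, Add(-4, 16)), 2)))), -1) = Pow(Add(-20251, Add(Rational(275, 4), Mul(Rational(-311, 4), Mul(16, 12)), Mul(Rational(-1, 4), Pow(Mul(16, 12), 2)))), -1) = Pow(Add(-20251, Add(Rational(275, 4), Mul(Rational(-311, 4), 192), Mul(Rational(-1, 4), Pow(192, 2)))), -1) = Pow(Add(-20251, Add(Rational(275, 4), -14928, Mul(Rational(-1, 4), 36864))), -1) = Pow(Add(-20251, Add(Rational(275, 4), -14928, -9216)), -1) = Pow(Add(-20251, Rational(-96301, 4)), -1) = Pow(Rational(-177305, 4), -1) = Rational(-4, 177305)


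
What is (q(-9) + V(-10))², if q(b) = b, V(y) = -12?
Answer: 441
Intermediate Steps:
(q(-9) + V(-10))² = (-9 - 12)² = (-21)² = 441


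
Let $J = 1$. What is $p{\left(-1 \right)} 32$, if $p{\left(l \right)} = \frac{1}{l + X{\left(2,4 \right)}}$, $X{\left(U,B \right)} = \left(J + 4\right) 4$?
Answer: $\frac{32}{19} \approx 1.6842$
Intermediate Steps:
$X{\left(U,B \right)} = 20$ ($X{\left(U,B \right)} = \left(1 + 4\right) 4 = 5 \cdot 4 = 20$)
$p{\left(l \right)} = \frac{1}{20 + l}$ ($p{\left(l \right)} = \frac{1}{l + 20} = \frac{1}{20 + l}$)
$p{\left(-1 \right)} 32 = \frac{1}{20 - 1} \cdot 32 = \frac{1}{19} \cdot 32 = \frac{32}{19}$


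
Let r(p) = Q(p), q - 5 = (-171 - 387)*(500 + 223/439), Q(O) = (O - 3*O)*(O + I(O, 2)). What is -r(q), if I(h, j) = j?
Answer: 30062893135294558/192721 ≈ 1.5599e+11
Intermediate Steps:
Q(O) = -2*O*(2 + O) (Q(O) = (O - 3*O)*(O + 2) = (-2*O)*(2 + O) = -2*O*(2 + O))
q = -122603239/439 (q = 5 + (-171 - 387)*(500 + 223/439) = 5 - 558*(500 + 223*(1/439)) = 5 - 558*(500 + 223/439) = 5 - 558*219723/439 = 5 - 122605434/439 = -122603239/439 ≈ -2.7928e+5)
r(p) = -2*p*(2 + p)
-r(q) = -(-2)*(-122603239)*(2 - 122603239/439)/439 = -(-2)*(-122603239)*(-122602361)/(439*439) = -1*(-30062893135294558/192721) = 30062893135294558/192721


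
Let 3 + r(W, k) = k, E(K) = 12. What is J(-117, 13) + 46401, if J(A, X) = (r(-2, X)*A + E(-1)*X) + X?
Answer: 45400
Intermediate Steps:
r(W, k) = -3 + k
J(A, X) = 13*X + A*(-3 + X) (J(A, X) = ((-3 + X)*A + 12*X) + X = (A*(-3 + X) + 12*X) + X = (12*X + A*(-3 + X)) + X = 13*X + A*(-3 + X))
J(-117, 13) + 46401 = (13*13 - 117*(-3 + 13)) + 46401 = (169 - 117*10) + 46401 = (169 - 1170) + 46401 = -1001 + 46401 = 45400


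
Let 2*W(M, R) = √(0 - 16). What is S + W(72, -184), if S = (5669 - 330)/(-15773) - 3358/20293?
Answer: -161310061/320081489 + 2*I ≈ -0.50397 + 2.0*I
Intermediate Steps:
W(M, R) = 2*I (W(M, R) = √(0 - 16)/2 = √(-16)/2 = (4*I)/2 = 2*I)
S = -161310061/320081489 (S = 5339*(-1/15773) - 3358*1/20293 = -5339/15773 - 3358/20293 = -161310061/320081489 ≈ -0.50397)
S + W(72, -184) = -161310061/320081489 + 2*I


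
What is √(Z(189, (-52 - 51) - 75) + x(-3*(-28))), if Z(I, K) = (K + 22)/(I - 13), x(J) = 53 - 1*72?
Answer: 5*I*√385/22 ≈ 4.4594*I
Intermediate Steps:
x(J) = -19 (x(J) = 53 - 72 = -19)
Z(I, K) = (22 + K)/(-13 + I)
√(Z(189, (-52 - 51) - 75) + x(-3*(-28))) = √((22 + ((-52 - 51) - 75))/(-13 + 189) - 19) = √((22 + (-103 - 75))/176 - 19) = √((22 - 178)/176 - 19) = √((1/176)*(-156) - 19) = √(-39/44 - 19) = √(-875/44) = 5*I*√385/22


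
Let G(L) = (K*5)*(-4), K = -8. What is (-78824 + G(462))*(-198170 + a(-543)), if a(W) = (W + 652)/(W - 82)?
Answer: 9743036624376/625 ≈ 1.5589e+10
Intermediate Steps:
G(L) = 160 (G(L) = -8*5*(-4) = -40*(-4) = 160)
a(W) = (652 + W)/(-82 + W)
(-78824 + G(462))*(-198170 + a(-543)) = (-78824 + 160)*(-198170 + (652 - 543)/(-82 - 543)) = -78664*(-198170 + 109/(-625)) = -78664*(-198170 - 1/625*109) = -78664*(-198170 - 109/625) = -78664*(-123856359/625) = 9743036624376/625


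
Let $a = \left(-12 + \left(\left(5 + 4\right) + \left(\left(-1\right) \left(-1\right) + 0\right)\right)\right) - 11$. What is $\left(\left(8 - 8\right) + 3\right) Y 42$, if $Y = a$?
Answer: $-1638$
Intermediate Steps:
$a = -13$ ($a = \left(-12 + \left(9 + \left(1 + 0\right)\right)\right) - 11 = \left(-12 + \left(9 + 1\right)\right) - 11 = \left(-12 + 10\right) - 11 = -2 - 11 = -13$)
$Y = -13$
$\left(\left(8 - 8\right) + 3\right) Y 42 = \left(\left(8 - 8\right) + 3\right) \left(-13\right) 42 = \left(0 + 3\right) \left(-13\right) 42 = 3 \left(-13\right) 42 = \left(-39\right) 42 = -1638$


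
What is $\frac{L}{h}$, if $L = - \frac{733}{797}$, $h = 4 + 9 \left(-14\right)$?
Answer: $\frac{733}{97234} \approx 0.0075385$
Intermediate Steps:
$h = -122$ ($h = 4 - 126 = -122$)
$L = - \frac{733}{797}$ ($L = \left(-733\right) \frac{1}{797} = - \frac{733}{797} \approx -0.9197$)
$\frac{L}{h} = - \frac{733}{797 \left(-122\right)} = \left(- \frac{733}{797}\right) \left(- \frac{1}{122}\right) = \frac{733}{97234}$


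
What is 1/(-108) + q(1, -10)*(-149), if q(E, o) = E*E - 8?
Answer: 112643/108 ≈ 1043.0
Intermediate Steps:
q(E, o) = -8 + E² (q(E, o) = E² - 8 = -8 + E²)
1/(-108) + q(1, -10)*(-149) = 1/(-108) + (-8 + 1²)*(-149) = -1/108 + (-8 + 1)*(-149) = -1/108 - 7*(-149) = -1/108 + 1043 = 112643/108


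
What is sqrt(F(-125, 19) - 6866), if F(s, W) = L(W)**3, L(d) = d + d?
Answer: 3*sqrt(5334) ≈ 219.10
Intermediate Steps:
L(d) = 2*d
F(s, W) = 8*W**3 (F(s, W) = (2*W)**3 = 8*W**3)
sqrt(F(-125, 19) - 6866) = sqrt(8*19**3 - 6866) = sqrt(8*6859 - 6866) = sqrt(54872 - 6866) = sqrt(48006) = 3*sqrt(5334)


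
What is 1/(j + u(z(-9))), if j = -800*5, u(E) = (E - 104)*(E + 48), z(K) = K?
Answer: -1/8407 ≈ -0.00011895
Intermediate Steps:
u(E) = (-104 + E)*(48 + E)
j = -4000
1/(j + u(z(-9))) = 1/(-4000 + (-4992 + (-9)² - 56*(-9))) = 1/(-4000 + (-4992 + 81 + 504)) = 1/(-4000 - 4407) = 1/(-8407) = -1/8407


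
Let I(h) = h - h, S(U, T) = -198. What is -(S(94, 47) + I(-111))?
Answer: 198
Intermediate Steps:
I(h) = 0
-(S(94, 47) + I(-111)) = -(-198 + 0) = -1*(-198) = 198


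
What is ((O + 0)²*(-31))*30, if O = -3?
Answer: -8370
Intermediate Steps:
((O + 0)²*(-31))*30 = ((-3 + 0)²*(-31))*30 = ((-3)²*(-31))*30 = (9*(-31))*30 = -279*30 = -8370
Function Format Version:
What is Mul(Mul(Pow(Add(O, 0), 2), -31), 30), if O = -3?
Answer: -8370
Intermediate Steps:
Mul(Mul(Pow(Add(O, 0), 2), -31), 30) = Mul(Mul(Pow(Add(-3, 0), 2), -31), 30) = Mul(Mul(Pow(-3, 2), -31), 30) = Mul(Mul(9, -31), 30) = Mul(-279, 30) = -8370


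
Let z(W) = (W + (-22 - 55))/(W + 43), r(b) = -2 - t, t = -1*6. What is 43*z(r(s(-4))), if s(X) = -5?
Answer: -3139/47 ≈ -66.787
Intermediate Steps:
t = -6
r(b) = 4 (r(b) = -2 - 1*(-6) = -2 + 6 = 4)
z(W) = (-77 + W)/(43 + W) (z(W) = (W - 77)/(43 + W) = (-77 + W)/(43 + W))
43*z(r(s(-4))) = 43*((-77 + 4)/(43 + 4)) = 43*(-73/47) = -3139/47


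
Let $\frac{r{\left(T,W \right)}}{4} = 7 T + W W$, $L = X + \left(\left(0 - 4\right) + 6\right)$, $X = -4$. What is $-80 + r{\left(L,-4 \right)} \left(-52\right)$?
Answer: $-496$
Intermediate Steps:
$L = -2$ ($L = -4 + \left(\left(0 - 4\right) + 6\right) = -4 + \left(-4 + 6\right) = -4 + 2 = -2$)
$r{\left(T,W \right)} = 4 W^{2} + 28 T$ ($r{\left(T,W \right)} = 4 \left(7 T + W W\right) = 4 \left(7 T + W^{2}\right) = 4 \left(W^{2} + 7 T\right) = 4 W^{2} + 28 T$)
$-80 + r{\left(L,-4 \right)} \left(-52\right) = -80 + \left(4 \left(-4\right)^{2} + 28 \left(-2\right)\right) \left(-52\right) = -80 + \left(4 \cdot 16 - 56\right) \left(-52\right) = -80 + \left(64 - 56\right) \left(-52\right) = -80 + 8 \left(-52\right) = -80 - 416 = -496$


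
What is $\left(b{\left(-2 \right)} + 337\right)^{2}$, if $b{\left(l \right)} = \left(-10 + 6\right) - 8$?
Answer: $105625$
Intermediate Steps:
$b{\left(l \right)} = -12$ ($b{\left(l \right)} = -4 - 8 = -12$)
$\left(b{\left(-2 \right)} + 337\right)^{2} = \left(-12 + 337\right)^{2} = 325^{2} = 105625$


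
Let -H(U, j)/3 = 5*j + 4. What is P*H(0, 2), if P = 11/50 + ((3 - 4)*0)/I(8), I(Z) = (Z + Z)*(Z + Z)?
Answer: -231/25 ≈ -9.2400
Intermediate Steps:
I(Z) = 4*Z² (I(Z) = (2*Z)*(2*Z) = 4*Z²)
H(U, j) = -12 - 15*j (H(U, j) = -3*(5*j + 4) = -3*(4 + 5*j) = -12 - 15*j)
P = 11/50 (P = 11/50 + ((3 - 4)*0)/((4*8²)) = 11*(1/50) + (-1*0)/((4*64)) = 11/50 + 0/256 = 11/50 + 0*(1/256) = 11/50 + 0 = 11/50 ≈ 0.22000)
P*H(0, 2) = 11*(-12 - 15*2)/50 = 11*(-12 - 30)/50 = (11/50)*(-42) = -231/25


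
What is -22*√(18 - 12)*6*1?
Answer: -132*√6 ≈ -323.33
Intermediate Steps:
-22*√(18 - 12)*6*1 = -22*√6*6 = -132*√6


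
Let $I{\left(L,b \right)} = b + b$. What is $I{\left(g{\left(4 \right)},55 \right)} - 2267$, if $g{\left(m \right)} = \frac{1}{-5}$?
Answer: $-2157$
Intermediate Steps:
$g{\left(m \right)} = - \frac{1}{5}$
$I{\left(L,b \right)} = 2 b$
$I{\left(g{\left(4 \right)},55 \right)} - 2267 = 2 \cdot 55 - 2267 = 110 - 2267 = -2157$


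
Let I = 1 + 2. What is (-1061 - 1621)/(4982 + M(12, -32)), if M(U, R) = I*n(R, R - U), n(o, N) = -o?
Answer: -1341/2539 ≈ -0.52816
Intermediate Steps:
I = 3
M(U, R) = -3*R (M(U, R) = 3*(-R) = -3*R)
(-1061 - 1621)/(4982 + M(12, -32)) = (-1061 - 1621)/(4982 - 3*(-32)) = -2682/(4982 + 96) = -2682/5078 = -2682*1/5078 = -1341/2539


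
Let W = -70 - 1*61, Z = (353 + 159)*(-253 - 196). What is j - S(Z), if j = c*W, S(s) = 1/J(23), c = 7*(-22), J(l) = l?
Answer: 464001/23 ≈ 20174.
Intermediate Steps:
Z = -229888 (Z = 512*(-449) = -229888)
c = -154
W = -131 (W = -70 - 61 = -131)
S(s) = 1/23
j = 20174 (j = -154*(-131) = 20174)
j - S(Z) = 20174 - 1*1/23 = 20174 - 1/23 = 464001/23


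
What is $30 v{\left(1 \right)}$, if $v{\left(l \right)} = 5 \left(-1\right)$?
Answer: $-150$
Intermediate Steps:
$v{\left(l \right)} = -5$
$30 v{\left(1 \right)} = 30 \left(-5\right) = -150$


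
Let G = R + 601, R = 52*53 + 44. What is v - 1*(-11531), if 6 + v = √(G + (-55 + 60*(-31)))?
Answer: 11525 + √1486 ≈ 11564.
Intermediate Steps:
R = 2800 (R = 2756 + 44 = 2800)
G = 3401 (G = 2800 + 601 = 3401)
v = -6 + √1486 (v = -6 + √(3401 + (-55 + 60*(-31))) = -6 + √(3401 + (-55 - 1860)) = -6 + √(3401 - 1915) = -6 + √1486 ≈ 32.549)
v - 1*(-11531) = (-6 + √1486) - 1*(-11531) = (-6 + √1486) + 11531 = 11525 + √1486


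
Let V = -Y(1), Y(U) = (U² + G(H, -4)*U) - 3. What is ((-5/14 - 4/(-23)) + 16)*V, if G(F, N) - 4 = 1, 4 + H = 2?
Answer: -15279/322 ≈ -47.450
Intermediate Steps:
H = -2 (H = -4 + 2 = -2)
G(F, N) = 5 (G(F, N) = 4 + 1 = 5)
Y(U) = -3 + U² + 5*U (Y(U) = (U² + 5*U) - 3 = -3 + U² + 5*U)
V = -3 (V = -(-3 + 1² + 5*1) = -(-3 + 1 + 5) = -1*3 = -3)
((-5/14 - 4/(-23)) + 16)*V = ((-5/14 - 4/(-23)) + 16)*(-3) = ((-5*1/14 - 4*(-1/23)) + 16)*(-3) = ((-5/14 + 4/23) + 16)*(-3) = (-59/322 + 16)*(-3) = (5093/322)*(-3) = -15279/322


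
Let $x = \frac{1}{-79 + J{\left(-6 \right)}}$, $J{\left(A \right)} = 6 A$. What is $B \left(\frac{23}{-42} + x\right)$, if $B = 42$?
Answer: $- \frac{2687}{115} \approx -23.365$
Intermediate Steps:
$x = - \frac{1}{115}$ ($x = \frac{1}{-79 + 6 \left(-6\right)} = \frac{1}{-79 - 36} = \frac{1}{-115} = - \frac{1}{115} \approx -0.0086956$)
$B \left(\frac{23}{-42} + x\right) = 42 \left(\frac{23}{-42} - \frac{1}{115}\right) = 42 \left(23 \left(- \frac{1}{42}\right) - \frac{1}{115}\right) = 42 \left(- \frac{23}{42} - \frac{1}{115}\right) = 42 \left(- \frac{2687}{4830}\right) = - \frac{2687}{115}$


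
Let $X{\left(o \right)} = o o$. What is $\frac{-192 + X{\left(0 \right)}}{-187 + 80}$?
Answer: $\frac{192}{107} \approx 1.7944$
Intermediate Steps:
$X{\left(o \right)} = o^{2}$
$\frac{-192 + X{\left(0 \right)}}{-187 + 80} = \frac{-192 + 0^{2}}{-187 + 80} = \frac{-192 + 0}{-107} = \left(- \frac{1}{107}\right) \left(-192\right) = \frac{192}{107}$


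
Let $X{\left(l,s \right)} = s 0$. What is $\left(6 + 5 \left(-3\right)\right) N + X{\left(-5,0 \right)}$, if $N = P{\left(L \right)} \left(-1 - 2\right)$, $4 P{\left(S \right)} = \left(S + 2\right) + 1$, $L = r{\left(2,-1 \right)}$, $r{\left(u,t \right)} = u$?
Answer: $\frac{135}{4} \approx 33.75$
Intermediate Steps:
$X{\left(l,s \right)} = 0$
$L = 2$
$P{\left(S \right)} = \frac{3}{4} + \frac{S}{4}$ ($P{\left(S \right)} = \frac{\left(S + 2\right) + 1}{4} = \frac{\left(2 + S\right) + 1}{4} = \frac{3 + S}{4} = \frac{3}{4} + \frac{S}{4}$)
$N = - \frac{15}{4}$ ($N = \left(\frac{3}{4} + \frac{1}{4} \cdot 2\right) \left(-1 - 2\right) = \left(\frac{3}{4} + \frac{1}{2}\right) \left(-3\right) = \frac{5}{4} \left(-3\right) = - \frac{15}{4} \approx -3.75$)
$\left(6 + 5 \left(-3\right)\right) N + X{\left(-5,0 \right)} = \left(6 + 5 \left(-3\right)\right) \left(- \frac{15}{4}\right) + 0 = \left(6 - 15\right) \left(- \frac{15}{4}\right) + 0 = \left(-9\right) \left(- \frac{15}{4}\right) + 0 = \frac{135}{4} + 0 = \frac{135}{4}$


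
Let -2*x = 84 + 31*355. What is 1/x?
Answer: -2/11089 ≈ -0.00018036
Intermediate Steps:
x = -11089/2 (x = -(84 + 31*355)/2 = -(84 + 11005)/2 = -½*11089 = -11089/2 ≈ -5544.5)
1/x = 1/(-11089/2) = -2/11089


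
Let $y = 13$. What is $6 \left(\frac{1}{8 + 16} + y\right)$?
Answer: $\frac{313}{4} \approx 78.25$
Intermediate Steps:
$6 \left(\frac{1}{8 + 16} + y\right) = 6 \left(\frac{1}{8 + 16} + 13\right) = 6 \left(\frac{1}{24} + 13\right) = 6 \cdot \frac{313}{24} = \frac{313}{4}$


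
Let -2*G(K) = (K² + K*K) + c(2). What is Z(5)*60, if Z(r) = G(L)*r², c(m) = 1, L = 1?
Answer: -2250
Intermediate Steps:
G(K) = -½ - K² (G(K) = -((K² + K*K) + 1)/2 = -((K² + K²) + 1)/2 = -(2*K² + 1)/2 = -(1 + 2*K²)/2 = -½ - K²)
Z(r) = -3*r²/2 (Z(r) = (-½ - 1*1²)*r² = (-½ - 1*1)*r² = (-½ - 1)*r² = -3*r²/2)
Z(5)*60 = -3/2*5²*60 = -3/2*25*60 = -75/2*60 = -2250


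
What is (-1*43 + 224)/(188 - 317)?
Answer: -181/129 ≈ -1.4031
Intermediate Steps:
(-1*43 + 224)/(188 - 317) = (-43 + 224)/(-129) = 181*(-1/129) = -181/129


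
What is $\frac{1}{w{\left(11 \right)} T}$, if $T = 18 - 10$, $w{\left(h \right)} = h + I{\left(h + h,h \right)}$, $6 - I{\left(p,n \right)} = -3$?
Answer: $\frac{1}{160} \approx 0.00625$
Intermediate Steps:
$I{\left(p,n \right)} = 9$ ($I{\left(p,n \right)} = 6 - -3 = 6 + 3 = 9$)
$w{\left(h \right)} = 9 + h$ ($w{\left(h \right)} = h + 9 = 9 + h$)
$T = 8$ ($T = 18 - 10 = 8$)
$\frac{1}{w{\left(11 \right)} T} = \frac{1}{\left(9 + 11\right) 8} = \frac{1}{20 \cdot 8} = \frac{1}{160}$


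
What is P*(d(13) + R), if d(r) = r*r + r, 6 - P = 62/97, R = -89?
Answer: 48360/97 ≈ 498.56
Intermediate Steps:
P = 520/97 (P = 6 - 62/97 = 520/97 ≈ 5.3608)
d(r) = r + r² (d(r) = r² + r = r + r²)
P*(d(13) + R) = 520*(13*(1 + 13) - 89)/97 = 520*(13*14 - 89)/97 = 520*(182 - 89)/97 = (520/97)*93 = 48360/97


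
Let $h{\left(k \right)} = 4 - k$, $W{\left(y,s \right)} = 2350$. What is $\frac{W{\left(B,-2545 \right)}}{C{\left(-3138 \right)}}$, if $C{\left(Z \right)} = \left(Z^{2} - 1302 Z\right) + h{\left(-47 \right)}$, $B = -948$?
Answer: $\frac{2350}{13932771} \approx 0.00016867$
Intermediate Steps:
$C{\left(Z \right)} = 51 + Z^{2} - 1302 Z$ ($C{\left(Z \right)} = \left(Z^{2} - 1302 Z\right) + \left(4 - -47\right) = \left(Z^{2} - 1302 Z\right) + \left(4 + 47\right) = \left(Z^{2} - 1302 Z\right) + 51 = 51 + Z^{2} - 1302 Z$)
$\frac{W{\left(B,-2545 \right)}}{C{\left(-3138 \right)}} = \frac{2350}{51 + \left(-3138\right)^{2} - -4085676} = \frac{2350}{51 + 9847044 + 4085676} = \frac{2350}{13932771}$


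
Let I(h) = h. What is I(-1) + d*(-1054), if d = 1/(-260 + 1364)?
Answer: -1079/552 ≈ -1.9547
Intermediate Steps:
d = 1/1104 ≈ 0.00090580
I(-1) + d*(-1054) = -1 + (1/1104)*(-1054) = -1 - 527/552 = -1079/552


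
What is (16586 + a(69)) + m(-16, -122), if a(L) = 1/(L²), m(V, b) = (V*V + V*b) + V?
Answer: 89402059/4761 ≈ 18778.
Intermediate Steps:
m(V, b) = V + V² + V*b (m(V, b) = (V² + V*b) + V = V + V² + V*b)
a(L) = L⁻²
(16586 + a(69)) + m(-16, -122) = (16586 + 69⁻²) - 16*(1 - 16 - 122) = (16586 + 1/4761) - 16*(-137) = 78965947/4761 + 2192 = 89402059/4761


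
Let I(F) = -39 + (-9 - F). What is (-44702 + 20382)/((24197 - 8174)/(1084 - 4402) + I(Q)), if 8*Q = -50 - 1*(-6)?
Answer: 1921280/3739 ≈ 513.85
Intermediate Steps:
Q = -11/2 (Q = (-50 - 1*(-6))/8 = (-50 + 6)/8 = (⅛)*(-44) = -11/2 ≈ -5.5000)
I(F) = -48 - F
(-44702 + 20382)/((24197 - 8174)/(1084 - 4402) + I(Q)) = (-44702 + 20382)/((24197 - 8174)/(1084 - 4402) + (-48 - 1*(-11/2))) = -24320/(16023/(-3318) + (-48 + 11/2)) = -24320/(16023*(-1/3318) - 85/2) = -24320/(-763/158 - 85/2) = -24320/(-3739/79) = -24320*(-79/3739) = 1921280/3739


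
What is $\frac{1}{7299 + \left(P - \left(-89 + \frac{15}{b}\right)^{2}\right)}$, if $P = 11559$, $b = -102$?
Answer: $\frac{1156}{12612887} \approx 9.1652 \cdot 10^{-5}$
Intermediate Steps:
$\frac{1}{7299 + \left(P - \left(-89 + \frac{15}{b}\right)^{2}\right)} = \frac{1}{7299 + \left(11559 - \left(-89 + \frac{15}{-102}\right)^{2}\right)} = \frac{1}{7299 + \left(11559 - \left(-89 + 15 \left(- \frac{1}{102}\right)\right)^{2}\right)} = \frac{1}{7299 + \left(11559 - \left(-89 - \frac{5}{34}\right)^{2}\right)} = \frac{1}{7299 + \left(11559 - \left(- \frac{3031}{34}\right)^{2}\right)} = \frac{1}{7299 + \left(11559 - \frac{9186961}{1156}\right)} = \frac{1}{7299 + \frac{4175243}{1156}} = \frac{1}{\frac{12612887}{1156}} = \frac{1156}{12612887}$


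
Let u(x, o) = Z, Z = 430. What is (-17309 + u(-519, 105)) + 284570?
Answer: 267691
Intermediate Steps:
u(x, o) = 430
(-17309 + u(-519, 105)) + 284570 = (-17309 + 430) + 284570 = -16879 + 284570 = 267691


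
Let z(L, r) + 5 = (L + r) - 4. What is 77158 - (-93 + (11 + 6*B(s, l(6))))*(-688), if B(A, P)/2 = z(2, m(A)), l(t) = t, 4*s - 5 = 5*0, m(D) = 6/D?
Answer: 12894/5 ≈ 2578.8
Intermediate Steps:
s = 5/4 (s = 5/4 + (5*0)/4 = 5/4 + (¼)*0 = 5/4 + 0 = 5/4 ≈ 1.2500)
z(L, r) = -9 + L + r (z(L, r) = -5 + ((L + r) - 4) = -5 + (-4 + L + r) = -9 + L + r)
B(A, P) = -14 + 12/A (B(A, P) = 2*(-9 + 2 + 6/A) = 2*(-7 + 6/A) = -14 + 12/A)
77158 - (-93 + (11 + 6*B(s, l(6))))*(-688) = 77158 - (-93 + (11 + 6*(-14 + 12/(5/4))))*(-688) = 77158 - (-93 + (11 + 6*(-14 + 12*(⅘))))*(-688) = 77158 - (-93 + (11 + 6*(-14 + 48/5)))*(-688) = 77158 - (-93 + (11 + 6*(-22/5)))*(-688) = 77158 - (-93 + (11 - 132/5))*(-688) = 77158 - (-93 - 77/5)*(-688) = 77158 - (-542)*(-688)/5 = 77158 - 1*372896/5 = 77158 - 372896/5 = 12894/5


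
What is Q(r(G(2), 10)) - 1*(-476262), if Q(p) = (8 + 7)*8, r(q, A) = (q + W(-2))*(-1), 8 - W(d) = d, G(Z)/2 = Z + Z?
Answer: 476382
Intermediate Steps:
G(Z) = 4*Z (G(Z) = 2*(Z + Z) = 2*(2*Z) = 4*Z)
W(d) = 8 - d
r(q, A) = -10 - q (r(q, A) = (q + (8 - 1*(-2)))*(-1) = (q + (8 + 2))*(-1) = (q + 10)*(-1) = (10 + q)*(-1) = -10 - q)
Q(p) = 120 (Q(p) = 15*8 = 120)
Q(r(G(2), 10)) - 1*(-476262) = 120 - 1*(-476262) = 120 + 476262 = 476382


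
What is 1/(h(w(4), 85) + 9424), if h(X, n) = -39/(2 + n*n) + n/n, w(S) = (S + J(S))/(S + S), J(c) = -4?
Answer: 2409/22704812 ≈ 0.00010610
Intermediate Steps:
w(S) = (-4 + S)/(2*S) (w(S) = (S - 4)/(S + S) = (-4 + S)/((2*S)) = (-4 + S)*(1/(2*S)) = (-4 + S)/(2*S))
h(X, n) = 1 - 39/(2 + n²) (h(X, n) = -39/(2 + n²) + 1 = 1 - 39/(2 + n²))
1/(h(w(4), 85) + 9424) = 1/((-37 + 85²)/(2 + 85²) + 9424) = 1/((-37 + 7225)/(2 + 7225) + 9424) = 1/(7188/7227 + 9424) = 1/((1/7227)*7188 + 9424) = 1/(2396/2409 + 9424) = 1/(22704812/2409) = 2409/22704812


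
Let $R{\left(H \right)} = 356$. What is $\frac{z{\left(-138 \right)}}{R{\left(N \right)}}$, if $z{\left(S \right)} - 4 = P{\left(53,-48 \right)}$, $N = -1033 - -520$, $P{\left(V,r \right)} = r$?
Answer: $- \frac{11}{89} \approx -0.1236$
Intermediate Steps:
$N = -513$ ($N = -1033 + 520 = -513$)
$z{\left(S \right)} = -44$ ($z{\left(S \right)} = 4 - 48 = -44$)
$\frac{z{\left(-138 \right)}}{R{\left(N \right)}} = - \frac{44}{356} = \left(-44\right) \frac{1}{356} = - \frac{11}{89}$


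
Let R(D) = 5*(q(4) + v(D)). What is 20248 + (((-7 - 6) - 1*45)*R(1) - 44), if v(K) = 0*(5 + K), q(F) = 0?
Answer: 20204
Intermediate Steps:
v(K) = 0
R(D) = 0 (R(D) = 5*(0 + 0) = 5*0 = 0)
20248 + (((-7 - 6) - 1*45)*R(1) - 44) = 20248 + (((-7 - 6) - 1*45)*0 - 44) = 20248 + ((-13 - 45)*0 - 44) = 20248 + (-58*0 - 44) = 20248 + (0 - 44) = 20248 - 44 = 20204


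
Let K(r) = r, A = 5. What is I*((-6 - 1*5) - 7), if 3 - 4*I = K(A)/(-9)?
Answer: -16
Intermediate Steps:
I = 8/9 (I = ¾ - 5/(4*(-9)) = ¾ - 5*(-1)/(4*9) = ¾ - ¼*(-5/9) = ¾ + 5/36 = 8/9 ≈ 0.88889)
I*((-6 - 1*5) - 7) = 8*((-6 - 1*5) - 7)/9 = 8*((-6 - 5) - 7)/9 = 8*(-11 - 7)/9 = (8/9)*(-18) = -16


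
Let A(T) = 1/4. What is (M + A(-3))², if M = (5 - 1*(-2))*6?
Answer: 28561/16 ≈ 1785.1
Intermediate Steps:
A(T) = ¼
M = 42 (M = (5 + 2)*6 = 7*6 = 42)
(M + A(-3))² = (42 + ¼)² = (169/4)² = 28561/16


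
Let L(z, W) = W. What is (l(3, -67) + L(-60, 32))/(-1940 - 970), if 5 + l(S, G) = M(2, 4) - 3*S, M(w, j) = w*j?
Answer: -13/1455 ≈ -0.0089347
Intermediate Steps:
M(w, j) = j*w
l(S, G) = 3 - 3*S (l(S, G) = -5 + (4*2 - 3*S) = -5 + (8 - 3*S) = 3 - 3*S)
(l(3, -67) + L(-60, 32))/(-1940 - 970) = ((3 - 3*3) + 32)/(-1940 - 970) = ((3 - 9) + 32)/(-2910) = (-6 + 32)*(-1/2910) = 26*(-1/2910) = -13/1455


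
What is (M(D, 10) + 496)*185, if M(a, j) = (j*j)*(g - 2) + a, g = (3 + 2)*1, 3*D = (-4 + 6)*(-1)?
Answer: 441410/3 ≈ 1.4714e+5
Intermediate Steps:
D = -⅔ (D = ((-4 + 6)*(-1))/3 = (2*(-1))/3 = (⅓)*(-2) = -⅔ ≈ -0.66667)
g = 5 (g = 5*1 = 5)
M(a, j) = a + 3*j² (M(a, j) = (j*j)*(5 - 2) + a = j²*3 + a = 3*j² + a = a + 3*j²)
(M(D, 10) + 496)*185 = ((-⅔ + 3*10²) + 496)*185 = ((-⅔ + 3*100) + 496)*185 = ((-⅔ + 300) + 496)*185 = (898/3 + 496)*185 = (2386/3)*185 = 441410/3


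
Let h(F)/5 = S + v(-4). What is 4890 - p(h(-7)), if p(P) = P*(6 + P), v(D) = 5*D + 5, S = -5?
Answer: -4510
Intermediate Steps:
v(D) = 5 + 5*D
h(F) = -100 (h(F) = 5*(-5 + (5 + 5*(-4))) = 5*(-5 + (5 - 20)) = 5*(-5 - 15) = 5*(-20) = -100)
4890 - p(h(-7)) = 4890 - (-100)*(6 - 100) = 4890 - (-100)*(-94) = 4890 - 1*9400 = 4890 - 9400 = -4510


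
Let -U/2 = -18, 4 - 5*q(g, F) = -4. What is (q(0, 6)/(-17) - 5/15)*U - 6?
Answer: -1818/85 ≈ -21.388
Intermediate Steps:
q(g, F) = 8/5 (q(g, F) = ⅘ - ⅕*(-4) = ⅘ + ⅘ = 8/5)
U = 36 (U = -2*(-18) = 36)
(q(0, 6)/(-17) - 5/15)*U - 6 = ((8/5)/(-17) - 5/15)*36 - 6 = ((8/5)*(-1/17) - 5*1/15)*36 - 6 = (-8/85 - ⅓)*36 - 6 = -109/255*36 - 6 = -1308/85 - 6 = -1818/85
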